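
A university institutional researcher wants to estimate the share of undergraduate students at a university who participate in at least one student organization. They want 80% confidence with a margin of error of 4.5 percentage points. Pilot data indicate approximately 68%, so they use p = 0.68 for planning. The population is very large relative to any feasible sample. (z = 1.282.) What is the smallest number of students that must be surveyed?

177

With p = 0.68, p(1−p) = 0.2176.
n = z²·p(1−p)/E² = 1.282² × 0.2176 / 0.045² = 1.6435 × 0.2176 / 0.002025 ≈ 176.61.
Rounding up gives n = 177.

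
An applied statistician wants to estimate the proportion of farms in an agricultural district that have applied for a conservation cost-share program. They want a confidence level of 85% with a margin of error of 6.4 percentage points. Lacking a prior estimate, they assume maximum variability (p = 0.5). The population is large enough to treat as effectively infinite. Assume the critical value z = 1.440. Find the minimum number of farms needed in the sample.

127

With p = 0.5, p(1−p) = 0.25.
n = z²·p(1−p)/E² = 1.440² × 0.2500 / 0.064² = 2.0736 × 0.2500 / 0.004096 ≈ 126.56.
Rounding up gives n = 127.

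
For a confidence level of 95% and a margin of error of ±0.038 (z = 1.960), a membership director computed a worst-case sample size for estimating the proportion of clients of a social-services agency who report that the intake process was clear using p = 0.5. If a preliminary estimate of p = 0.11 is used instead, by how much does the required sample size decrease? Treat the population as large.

405

Conservative (p = 0.5): n = 1.960² × 0.25 / 0.038² ≈ 665.10 → 666.
Using p = 0.11: p(1−p) = 0.0979, so n = 1.960² × 0.0979 / 0.038² ≈ 260.45 → 261.
Reduction: 666 − 261 = 405.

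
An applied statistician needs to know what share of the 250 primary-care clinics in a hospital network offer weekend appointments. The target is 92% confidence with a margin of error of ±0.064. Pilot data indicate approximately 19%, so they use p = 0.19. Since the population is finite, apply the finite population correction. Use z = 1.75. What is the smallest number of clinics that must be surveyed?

80

Unadjusted: n₀ = 1.75² × 0.19 × 0.81 / 0.064² ≈ 115.07, so n₀ = 116.
Finite population correction with N = 250: n = n₀ / (1 + (n₀−1)/N) = 116 / (1 + 115/250) = 116 / 1.4600 ≈ 79.45.
Rounding up, n = 80.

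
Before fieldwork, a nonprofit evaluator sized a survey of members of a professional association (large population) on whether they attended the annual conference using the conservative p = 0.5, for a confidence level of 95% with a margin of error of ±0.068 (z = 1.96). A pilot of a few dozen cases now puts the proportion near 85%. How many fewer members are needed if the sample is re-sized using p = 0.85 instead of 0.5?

102

Conservative (p = 0.5): n = 1.96² × 0.25 / 0.068² ≈ 207.70 → 208.
Using p = 0.85: p(1−p) = 0.1275, so n = 1.96² × 0.1275 / 0.068² ≈ 105.93 → 106.
Reduction: 208 − 106 = 102.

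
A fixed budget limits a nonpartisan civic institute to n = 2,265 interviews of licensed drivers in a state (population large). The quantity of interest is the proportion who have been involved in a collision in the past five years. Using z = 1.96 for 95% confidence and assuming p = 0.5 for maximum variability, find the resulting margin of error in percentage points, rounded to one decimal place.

2.1

SE(p̂) = √[p(1−p)/n] = √[0.2500/2265] = 0.01051.
E = z × SE = 1.96 × 0.01051 = 0.02059, or 2.1 percentage points.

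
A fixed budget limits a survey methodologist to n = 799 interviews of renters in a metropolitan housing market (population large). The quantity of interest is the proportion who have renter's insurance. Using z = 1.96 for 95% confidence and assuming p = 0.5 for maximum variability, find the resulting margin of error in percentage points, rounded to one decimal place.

3.5

SE(p̂) = √[p(1−p)/n] = √[0.2500/799] = 0.01769.
E = z × SE = 1.96 × 0.01769 = 0.03467, or 3.5 percentage points.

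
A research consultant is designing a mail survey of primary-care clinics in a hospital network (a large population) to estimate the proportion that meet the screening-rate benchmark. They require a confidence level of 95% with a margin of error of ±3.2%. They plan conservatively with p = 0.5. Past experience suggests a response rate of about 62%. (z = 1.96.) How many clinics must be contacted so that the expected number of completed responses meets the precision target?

1513

Completed interviews needed: n₀ = 1.96² × 0.2500 / 0.032² ≈ 937.89 → 938.
At a 62% response rate, contacts needed = 938 / 0.62 ≈ 1512.90 → 1513.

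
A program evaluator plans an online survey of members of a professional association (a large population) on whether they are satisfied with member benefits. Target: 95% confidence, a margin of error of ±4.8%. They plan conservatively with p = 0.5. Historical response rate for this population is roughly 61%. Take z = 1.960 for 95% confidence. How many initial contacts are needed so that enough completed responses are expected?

Completed interviews needed: n₀ = 1.960² × 0.2500 / 0.048² ≈ 416.84 → 417.
At a 61% response rate, contacts needed = 417 / 0.61 ≈ 683.61 → 684.

684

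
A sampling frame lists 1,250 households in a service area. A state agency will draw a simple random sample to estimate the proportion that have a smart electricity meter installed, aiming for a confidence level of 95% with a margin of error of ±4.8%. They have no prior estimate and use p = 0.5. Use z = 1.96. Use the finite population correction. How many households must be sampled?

Unadjusted: n₀ = 1.96² × 0.50 × 0.50 / 0.048² ≈ 416.84, so n₀ = 417.
Finite population correction with N = 1,250: n = n₀ / (1 + (n₀−1)/N) = 417 / (1 + 416/1250) = 417 / 1.3328 ≈ 312.88.
Rounding up, n = 313.

313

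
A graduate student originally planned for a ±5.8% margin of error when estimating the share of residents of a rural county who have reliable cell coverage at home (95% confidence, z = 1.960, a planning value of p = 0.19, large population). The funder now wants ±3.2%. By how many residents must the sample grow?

402

At ±5.8%: n = 1.960² × 0.1539 / 0.058² ≈ 175.75 → 176.
At ±3.2%: n = 1.960² × 0.1539 / 0.032² ≈ 577.37 → 578.
Additional respondents: 578 − 176 = 402.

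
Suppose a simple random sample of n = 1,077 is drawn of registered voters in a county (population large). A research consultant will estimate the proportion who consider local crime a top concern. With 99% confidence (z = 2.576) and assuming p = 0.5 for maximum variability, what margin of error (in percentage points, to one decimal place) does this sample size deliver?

3.9

SE(p̂) = √[p(1−p)/n] = √[0.2500/1077] = 0.01524.
E = z × SE = 2.576 × 0.01524 = 0.03925, or 3.9 percentage points.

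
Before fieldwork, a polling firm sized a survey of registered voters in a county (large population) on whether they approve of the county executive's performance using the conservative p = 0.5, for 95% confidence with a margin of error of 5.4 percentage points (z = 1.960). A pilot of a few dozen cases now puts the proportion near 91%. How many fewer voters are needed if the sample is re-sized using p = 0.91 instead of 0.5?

222

Conservative (p = 0.5): n = 1.960² × 0.25 / 0.054² ≈ 329.36 → 330.
Using p = 0.91: p(1−p) = 0.0819, so n = 1.960² × 0.0819 / 0.054² ≈ 107.90 → 108.
Reduction: 330 − 108 = 222.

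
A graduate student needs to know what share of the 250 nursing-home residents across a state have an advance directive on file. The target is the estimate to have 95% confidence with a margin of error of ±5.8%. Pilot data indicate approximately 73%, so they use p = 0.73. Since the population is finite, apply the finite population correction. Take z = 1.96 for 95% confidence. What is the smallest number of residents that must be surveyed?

119

Unadjusted: n₀ = 1.96² × 0.73 × 0.27 / 0.058² ≈ 225.08, so n₀ = 226.
Finite population correction with N = 250: n = n₀ / (1 + (n₀−1)/N) = 226 / (1 + 225/250) = 226 / 1.9000 ≈ 118.95.
Rounding up, n = 119.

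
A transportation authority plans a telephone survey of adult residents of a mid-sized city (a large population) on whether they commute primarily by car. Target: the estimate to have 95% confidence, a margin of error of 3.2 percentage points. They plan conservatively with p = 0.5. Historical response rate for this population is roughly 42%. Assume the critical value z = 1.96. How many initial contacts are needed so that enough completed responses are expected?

2234

Completed interviews needed: n₀ = 1.96² × 0.2500 / 0.032² ≈ 937.89 → 938.
At a 42% response rate, contacts needed = 938 / 0.42 ≈ 2233.33 → 2234.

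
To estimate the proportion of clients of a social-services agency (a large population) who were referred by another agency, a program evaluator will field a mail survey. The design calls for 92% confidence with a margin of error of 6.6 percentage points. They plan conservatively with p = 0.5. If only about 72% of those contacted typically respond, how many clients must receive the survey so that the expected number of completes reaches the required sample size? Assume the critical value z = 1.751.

Completed interviews needed: n₀ = 1.751² × 0.2500 / 0.066² ≈ 175.96 → 176.
At a 72% response rate, contacts needed = 176 / 0.72 ≈ 244.44 → 245.

245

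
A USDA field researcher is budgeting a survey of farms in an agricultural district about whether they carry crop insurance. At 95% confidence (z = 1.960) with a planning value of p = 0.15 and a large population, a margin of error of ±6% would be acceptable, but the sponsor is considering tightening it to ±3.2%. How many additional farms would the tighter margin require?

342

At ±6%: n = 1.960² × 0.1275 / 0.060² ≈ 136.06 → 137.
At ±3.2%: n = 1.960² × 0.1275 / 0.032² ≈ 478.32 → 479.
Additional respondents: 479 − 137 = 342.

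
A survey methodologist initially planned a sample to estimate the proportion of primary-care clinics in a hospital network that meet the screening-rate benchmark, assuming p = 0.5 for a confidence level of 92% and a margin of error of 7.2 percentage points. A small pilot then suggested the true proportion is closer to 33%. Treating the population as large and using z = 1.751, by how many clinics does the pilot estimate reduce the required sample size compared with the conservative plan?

17

Conservative (p = 0.5): n = 1.751² × 0.25 / 0.072² ≈ 147.86 → 148.
Using p = 0.33: p(1−p) = 0.2211, so n = 1.751² × 0.2211 / 0.072² ≈ 130.77 → 131.
Reduction: 148 − 131 = 17.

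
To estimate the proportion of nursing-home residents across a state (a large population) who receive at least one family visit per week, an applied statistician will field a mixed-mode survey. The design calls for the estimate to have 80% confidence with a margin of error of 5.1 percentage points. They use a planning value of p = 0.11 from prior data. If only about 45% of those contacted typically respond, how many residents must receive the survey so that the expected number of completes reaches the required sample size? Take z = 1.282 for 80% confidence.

138

Completed interviews needed: n₀ = 1.282² × 0.0979 / 0.051² ≈ 61.86 → 62.
At a 45% response rate, contacts needed = 62 / 0.45 ≈ 137.78 → 138.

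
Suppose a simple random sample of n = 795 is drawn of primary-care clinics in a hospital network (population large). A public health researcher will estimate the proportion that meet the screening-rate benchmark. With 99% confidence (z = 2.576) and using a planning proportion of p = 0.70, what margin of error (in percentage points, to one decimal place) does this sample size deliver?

SE(p̂) = √[p(1−p)/n] = √[0.2100/795] = 0.01625.
E = z × SE = 2.576 × 0.01625 = 0.04187, or 4.2 percentage points.

4.2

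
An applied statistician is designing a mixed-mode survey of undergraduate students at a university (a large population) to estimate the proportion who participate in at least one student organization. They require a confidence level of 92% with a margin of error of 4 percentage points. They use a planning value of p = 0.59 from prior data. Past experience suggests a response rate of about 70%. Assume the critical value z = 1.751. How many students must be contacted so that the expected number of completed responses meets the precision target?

663

Completed interviews needed: n₀ = 1.751² × 0.2419 / 0.040² ≈ 463.54 → 464.
At a 70% response rate, contacts needed = 464 / 0.70 ≈ 662.86 → 663.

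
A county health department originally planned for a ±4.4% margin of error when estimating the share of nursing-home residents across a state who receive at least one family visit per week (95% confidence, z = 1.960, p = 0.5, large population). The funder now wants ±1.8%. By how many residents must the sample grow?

At ±4.4%: n = 1.960² × 0.2500 / 0.044² ≈ 496.07 → 497.
At ±1.8%: n = 1.960² × 0.2500 / 0.018² ≈ 2964.20 → 2965.
Additional respondents: 2965 − 497 = 2468.

2468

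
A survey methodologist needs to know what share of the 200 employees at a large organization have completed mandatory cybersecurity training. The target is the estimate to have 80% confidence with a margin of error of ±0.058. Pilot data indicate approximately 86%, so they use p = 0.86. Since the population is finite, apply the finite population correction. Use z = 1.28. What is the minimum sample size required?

Unadjusted: n₀ = 1.28² × 0.86 × 0.14 / 0.058² ≈ 58.64, so n₀ = 59.
Finite population correction with N = 200: n = n₀ / (1 + (n₀−1)/N) = 59 / (1 + 58/200) = 59 / 1.2900 ≈ 45.74.
Rounding up, n = 46.

46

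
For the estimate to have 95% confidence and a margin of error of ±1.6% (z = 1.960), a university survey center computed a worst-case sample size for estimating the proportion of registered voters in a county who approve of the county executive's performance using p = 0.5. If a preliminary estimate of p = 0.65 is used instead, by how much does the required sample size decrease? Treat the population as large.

Conservative (p = 0.5): n = 1.960² × 0.25 / 0.016² ≈ 3751.56 → 3752.
Using p = 0.65: p(1−p) = 0.2275, so n = 1.960² × 0.2275 / 0.016² ≈ 3413.92 → 3414.
Reduction: 3752 − 3414 = 338.

338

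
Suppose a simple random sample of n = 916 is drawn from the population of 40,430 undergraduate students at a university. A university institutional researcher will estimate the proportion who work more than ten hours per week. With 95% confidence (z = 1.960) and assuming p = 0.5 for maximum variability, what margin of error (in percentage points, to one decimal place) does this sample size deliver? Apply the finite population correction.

3.2

Finite-population factor: (N−n)/(N−1) = (40430−916)/(40430−1) = 0.9774.
SE(p̂) = √[p(1−p)/n · (N−n)/(N−1)] = √[0.2500/916 × 0.9774] = 0.01633.
E = z × SE = 1.960 × 0.01633 = 0.03201 ≈ 3.2 percentage points.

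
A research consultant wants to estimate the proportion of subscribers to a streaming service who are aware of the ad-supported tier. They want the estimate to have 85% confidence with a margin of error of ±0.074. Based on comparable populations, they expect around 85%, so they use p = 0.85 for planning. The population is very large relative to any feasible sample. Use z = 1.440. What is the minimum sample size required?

49

With p = 0.85, p(1−p) = 0.1275.
n = z²·p(1−p)/E² = 1.440² × 0.1275 / 0.074² = 2.0736 × 0.1275 / 0.005476 ≈ 48.28.
Rounding up gives n = 49.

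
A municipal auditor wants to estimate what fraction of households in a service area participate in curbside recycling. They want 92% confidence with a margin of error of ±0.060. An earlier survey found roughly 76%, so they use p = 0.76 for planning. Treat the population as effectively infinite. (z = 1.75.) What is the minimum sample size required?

With p = 0.76, p(1−p) = 0.1824.
n = z²·p(1−p)/E² = 1.75² × 0.1824 / 0.060² = 3.0625 × 0.1824 / 0.003600 ≈ 155.17.
Rounding up gives n = 156.

156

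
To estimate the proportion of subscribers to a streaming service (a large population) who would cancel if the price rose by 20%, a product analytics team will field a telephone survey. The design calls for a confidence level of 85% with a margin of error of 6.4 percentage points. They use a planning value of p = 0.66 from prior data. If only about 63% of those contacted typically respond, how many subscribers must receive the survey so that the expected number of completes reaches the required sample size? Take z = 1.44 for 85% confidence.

Completed interviews needed: n₀ = 1.44² × 0.2244 / 0.064² ≈ 113.60 → 114.
At a 63% response rate, contacts needed = 114 / 0.63 ≈ 180.95 → 181.

181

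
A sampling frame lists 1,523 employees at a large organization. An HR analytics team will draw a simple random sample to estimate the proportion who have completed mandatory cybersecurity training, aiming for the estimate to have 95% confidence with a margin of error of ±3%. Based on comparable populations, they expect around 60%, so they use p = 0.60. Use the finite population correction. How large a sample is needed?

613

For 95% confidence, z = 1.960.
Unadjusted: n₀ = 1.960² × 0.60 × 0.40 / 0.030² ≈ 1024.43, so n₀ = 1025.
Finite population correction with N = 1,523: n = n₀ / (1 + (n₀−1)/N) = 1025 / (1 + 1024/1523) = 1025 / 1.6724 ≈ 612.91.
Rounding up, n = 613.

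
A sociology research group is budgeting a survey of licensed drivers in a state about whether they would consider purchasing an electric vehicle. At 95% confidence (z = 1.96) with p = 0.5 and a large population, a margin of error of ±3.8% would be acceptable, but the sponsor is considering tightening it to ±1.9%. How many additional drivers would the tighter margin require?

1995

At ±3.8%: n = 1.96² × 0.2500 / 0.038² ≈ 665.10 → 666.
At ±1.9%: n = 1.96² × 0.2500 / 0.019² ≈ 2660.39 → 2661.
Additional respondents: 2661 − 666 = 1995.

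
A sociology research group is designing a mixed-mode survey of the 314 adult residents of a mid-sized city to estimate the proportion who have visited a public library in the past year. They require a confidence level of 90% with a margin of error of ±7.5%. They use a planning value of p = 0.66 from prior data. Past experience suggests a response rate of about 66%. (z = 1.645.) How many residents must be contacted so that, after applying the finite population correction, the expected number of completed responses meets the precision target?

Completed interviews needed (unadjusted): n₀ = 1.645² × 0.2244 / 0.075² ≈ 107.95 → 108.
FPC for N = 314: n = 108 / (1 + 107/314) = 108 / 1.3408 ≈ 80.55 → 81.
At a 66% response rate, contacts needed = 81 / 0.66 ≈ 122.73 → 123.

123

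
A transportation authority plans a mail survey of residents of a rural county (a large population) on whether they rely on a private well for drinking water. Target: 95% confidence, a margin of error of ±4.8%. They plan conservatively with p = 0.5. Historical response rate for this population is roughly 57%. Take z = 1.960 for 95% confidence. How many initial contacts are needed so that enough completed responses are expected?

732

Completed interviews needed: n₀ = 1.960² × 0.2500 / 0.048² ≈ 416.84 → 417.
At a 57% response rate, contacts needed = 417 / 0.57 ≈ 731.58 → 732.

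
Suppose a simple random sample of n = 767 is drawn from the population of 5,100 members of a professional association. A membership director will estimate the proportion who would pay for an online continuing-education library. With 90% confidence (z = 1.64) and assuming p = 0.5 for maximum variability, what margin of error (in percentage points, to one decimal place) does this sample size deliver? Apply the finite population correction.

Finite-population factor: (N−n)/(N−1) = (5100−767)/(5100−1) = 0.8498.
SE(p̂) = √[p(1−p)/n · (N−n)/(N−1)] = √[0.2500/767 × 0.8498] = 0.01664.
E = z × SE = 1.64 × 0.01664 = 0.02729 ≈ 2.7 percentage points.

2.7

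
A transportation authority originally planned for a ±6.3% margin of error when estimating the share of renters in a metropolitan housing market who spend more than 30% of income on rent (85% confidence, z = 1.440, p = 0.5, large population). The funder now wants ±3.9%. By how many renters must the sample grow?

210

At ±6.3%: n = 1.440² × 0.2500 / 0.063² ≈ 130.61 → 131.
At ±3.9%: n = 1.440² × 0.2500 / 0.039² ≈ 340.83 → 341.
Additional respondents: 341 − 131 = 210.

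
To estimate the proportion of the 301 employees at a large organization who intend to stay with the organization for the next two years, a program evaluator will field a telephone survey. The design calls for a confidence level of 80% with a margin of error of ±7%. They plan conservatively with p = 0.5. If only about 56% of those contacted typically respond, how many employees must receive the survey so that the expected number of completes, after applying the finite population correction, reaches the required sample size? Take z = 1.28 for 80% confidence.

Completed interviews needed (unadjusted): n₀ = 1.28² × 0.2500 / 0.070² ≈ 83.59 → 84.
FPC for N = 301: n = 84 / (1 + 83/301) = 84 / 1.2757 ≈ 65.84 → 66.
At a 56% response rate, contacts needed = 66 / 0.56 ≈ 117.86 → 118.

118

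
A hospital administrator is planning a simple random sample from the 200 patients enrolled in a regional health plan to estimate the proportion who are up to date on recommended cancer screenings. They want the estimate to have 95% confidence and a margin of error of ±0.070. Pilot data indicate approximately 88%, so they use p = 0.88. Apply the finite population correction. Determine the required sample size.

For 95% confidence, z = 1.960.
Unadjusted: n₀ = 1.960² × 0.88 × 0.12 / 0.070² ≈ 82.79, so n₀ = 83.
Finite population correction with N = 200: n = n₀ / (1 + (n₀−1)/N) = 83 / (1 + 82/200) = 83 / 1.4100 ≈ 58.87.
Rounding up, n = 59.

59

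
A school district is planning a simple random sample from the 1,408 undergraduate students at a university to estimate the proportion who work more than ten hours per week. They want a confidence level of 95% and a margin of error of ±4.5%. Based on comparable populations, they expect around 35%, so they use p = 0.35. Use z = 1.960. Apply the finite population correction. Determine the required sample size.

Unadjusted: n₀ = 1.960² × 0.35 × 0.65 / 0.045² ≈ 431.59, so n₀ = 432.
Finite population correction with N = 1,408: n = n₀ / (1 + (n₀−1)/N) = 432 / (1 + 431/1408) = 432 / 1.3061 ≈ 330.75.
Rounding up, n = 331.

331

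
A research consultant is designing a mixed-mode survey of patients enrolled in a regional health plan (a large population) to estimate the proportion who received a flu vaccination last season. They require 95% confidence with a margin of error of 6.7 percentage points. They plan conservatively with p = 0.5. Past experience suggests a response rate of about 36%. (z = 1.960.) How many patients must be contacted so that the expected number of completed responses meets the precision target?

Completed interviews needed: n₀ = 1.960² × 0.2500 / 0.067² ≈ 213.95 → 214.
At a 36% response rate, contacts needed = 214 / 0.36 ≈ 594.44 → 595.

595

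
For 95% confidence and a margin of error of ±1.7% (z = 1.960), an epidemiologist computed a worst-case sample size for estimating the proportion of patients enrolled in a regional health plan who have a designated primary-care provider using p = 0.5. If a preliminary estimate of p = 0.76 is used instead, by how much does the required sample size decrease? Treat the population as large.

899

Conservative (p = 0.5): n = 1.960² × 0.25 / 0.017² ≈ 3323.18 → 3324.
Using p = 0.76: p(1−p) = 0.1824, so n = 1.960² × 0.1824 / 0.017² ≈ 2424.59 → 2425.
Reduction: 3324 − 2425 = 899.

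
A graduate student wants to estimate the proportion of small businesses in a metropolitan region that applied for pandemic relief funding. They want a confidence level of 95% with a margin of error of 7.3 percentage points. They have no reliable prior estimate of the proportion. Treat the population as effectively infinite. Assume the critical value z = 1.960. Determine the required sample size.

With no prior estimate, use p = 0.5, giving p(1−p) = 0.25.
n = z²·p(1−p)/E² = 1.960² × 0.2500 / 0.073² = 3.8416 × 0.2500 / 0.005329 ≈ 180.22.
Rounding up gives n = 181.

181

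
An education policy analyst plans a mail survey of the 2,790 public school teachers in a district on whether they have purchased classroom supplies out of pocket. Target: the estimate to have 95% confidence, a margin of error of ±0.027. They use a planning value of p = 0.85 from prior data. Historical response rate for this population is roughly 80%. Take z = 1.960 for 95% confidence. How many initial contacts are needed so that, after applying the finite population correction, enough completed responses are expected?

Completed interviews needed (unadjusted): n₀ = 1.960² × 0.1275 / 0.027² ≈ 671.88 → 672.
FPC for N = 2,790: n = 672 / (1 + 671/2790) = 672 / 1.2405 ≈ 541.72 → 542.
At an 80% response rate, contacts needed = 542 / 0.80 ≈ 677.50 → 678.

678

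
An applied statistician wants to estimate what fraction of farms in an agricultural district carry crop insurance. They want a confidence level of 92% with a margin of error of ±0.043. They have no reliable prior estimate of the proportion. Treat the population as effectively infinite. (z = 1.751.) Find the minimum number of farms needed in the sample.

415

With no prior estimate, use p = 0.5, giving p(1−p) = 0.25.
n = z²·p(1−p)/E² = 1.751² × 0.2500 / 0.043² = 3.0660 × 0.2500 / 0.001849 ≈ 414.55.
Rounding up gives n = 415.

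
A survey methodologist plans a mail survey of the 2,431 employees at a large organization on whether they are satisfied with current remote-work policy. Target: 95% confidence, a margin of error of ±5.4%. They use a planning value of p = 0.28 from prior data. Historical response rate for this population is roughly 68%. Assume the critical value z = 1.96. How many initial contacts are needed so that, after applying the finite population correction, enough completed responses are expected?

Completed interviews needed (unadjusted): n₀ = 1.96² × 0.2016 / 0.054² ≈ 265.59 → 266.
FPC for N = 2,431: n = 266 / (1 + 265/2431) = 266 / 1.1090 ≈ 239.85 → 240.
At a 68% response rate, contacts needed = 240 / 0.68 ≈ 352.94 → 353.

353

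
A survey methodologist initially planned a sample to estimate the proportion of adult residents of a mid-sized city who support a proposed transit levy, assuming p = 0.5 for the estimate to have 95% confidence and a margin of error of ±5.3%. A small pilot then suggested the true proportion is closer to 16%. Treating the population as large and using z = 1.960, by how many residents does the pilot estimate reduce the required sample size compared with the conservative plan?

Conservative (p = 0.5): n = 1.960² × 0.25 / 0.053² ≈ 341.90 → 342.
Using p = 0.16: p(1−p) = 0.1344, so n = 1.960² × 0.1344 / 0.053² ≈ 183.81 → 184.
Reduction: 342 − 184 = 158.

158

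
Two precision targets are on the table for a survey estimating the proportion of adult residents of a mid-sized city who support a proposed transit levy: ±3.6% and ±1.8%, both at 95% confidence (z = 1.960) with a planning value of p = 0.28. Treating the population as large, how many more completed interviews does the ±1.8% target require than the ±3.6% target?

1793

At ±3.6%: n = 1.960² × 0.2016 / 0.036² ≈ 597.58 → 598.
At ±1.8%: n = 1.960² × 0.2016 / 0.018² ≈ 2390.33 → 2391.
Additional respondents: 2391 − 598 = 1793.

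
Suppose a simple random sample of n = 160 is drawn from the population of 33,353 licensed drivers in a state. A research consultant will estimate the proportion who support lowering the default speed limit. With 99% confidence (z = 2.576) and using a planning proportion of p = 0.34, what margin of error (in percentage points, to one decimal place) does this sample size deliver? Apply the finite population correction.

9.6

Finite-population factor: (N−n)/(N−1) = (33353−160)/(33353−1) = 0.9952.
SE(p̂) = √[p(1−p)/n · (N−n)/(N−1)] = √[0.2244/160 × 0.9952] = 0.03736.
E = z × SE = 2.576 × 0.03736 = 0.09624 ≈ 9.6 percentage points.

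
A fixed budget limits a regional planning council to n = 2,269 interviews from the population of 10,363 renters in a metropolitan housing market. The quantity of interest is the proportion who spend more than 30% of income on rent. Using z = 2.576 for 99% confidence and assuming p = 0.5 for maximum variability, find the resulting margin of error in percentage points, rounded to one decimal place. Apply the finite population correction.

Finite-population factor: (N−n)/(N−1) = (10363−2269)/(10363−1) = 0.7811.
SE(p̂) = √[p(1−p)/n · (N−n)/(N−1)] = √[0.2500/2269 × 0.7811] = 0.00928.
E = z × SE = 2.576 × 0.00928 = 0.02390 ≈ 2.4 percentage points.

2.4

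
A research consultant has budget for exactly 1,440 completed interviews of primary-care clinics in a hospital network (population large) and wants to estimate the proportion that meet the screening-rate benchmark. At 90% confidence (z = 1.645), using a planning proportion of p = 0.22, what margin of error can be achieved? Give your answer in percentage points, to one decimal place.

1.8

SE(p̂) = √[p(1−p)/n] = √[0.1716/1440] = 0.01092.
E = z × SE = 1.645 × 0.01092 = 0.01796, or 1.8 percentage points.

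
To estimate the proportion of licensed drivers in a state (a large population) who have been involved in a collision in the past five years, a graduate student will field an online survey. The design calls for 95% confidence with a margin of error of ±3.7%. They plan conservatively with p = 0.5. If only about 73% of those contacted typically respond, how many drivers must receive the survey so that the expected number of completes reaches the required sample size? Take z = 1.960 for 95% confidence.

Completed interviews needed: n₀ = 1.960² × 0.2500 / 0.037² ≈ 701.53 → 702.
At a 73% response rate, contacts needed = 702 / 0.73 ≈ 961.64 → 962.

962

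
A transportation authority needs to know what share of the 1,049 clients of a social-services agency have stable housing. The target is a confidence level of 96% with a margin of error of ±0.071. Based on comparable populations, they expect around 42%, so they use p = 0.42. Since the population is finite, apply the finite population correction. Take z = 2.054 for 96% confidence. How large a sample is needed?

171

Unadjusted: n₀ = 2.054² × 0.42 × 0.58 / 0.071² ≈ 203.87, so n₀ = 204.
Finite population correction with N = 1,049: n = n₀ / (1 + (n₀−1)/N) = 204 / (1 + 203/1049) = 204 / 1.1935 ≈ 170.92.
Rounding up, n = 171.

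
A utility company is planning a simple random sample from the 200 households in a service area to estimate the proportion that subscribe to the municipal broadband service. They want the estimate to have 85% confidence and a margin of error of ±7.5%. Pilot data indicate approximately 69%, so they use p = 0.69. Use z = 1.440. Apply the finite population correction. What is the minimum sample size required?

57

Unadjusted: n₀ = 1.440² × 0.69 × 0.31 / 0.075² ≈ 78.85, so n₀ = 79.
Finite population correction with N = 200: n = n₀ / (1 + (n₀−1)/N) = 79 / (1 + 78/200) = 79 / 1.3900 ≈ 56.83.
Rounding up, n = 57.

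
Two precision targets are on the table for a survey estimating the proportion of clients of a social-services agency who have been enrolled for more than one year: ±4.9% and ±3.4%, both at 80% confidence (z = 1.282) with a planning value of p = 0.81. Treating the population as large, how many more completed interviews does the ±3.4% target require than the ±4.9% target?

At ±4.9%: n = 1.282² × 0.1539 / 0.049² ≈ 105.35 → 106.
At ±3.4%: n = 1.282² × 0.1539 / 0.034² ≈ 218.80 → 219.
Additional respondents: 219 − 106 = 113.

113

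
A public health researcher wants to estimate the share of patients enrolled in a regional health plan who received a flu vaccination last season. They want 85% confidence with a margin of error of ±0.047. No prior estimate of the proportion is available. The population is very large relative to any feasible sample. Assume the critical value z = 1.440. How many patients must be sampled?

235

With no prior estimate, use p = 0.5, giving p(1−p) = 0.25.
n = z²·p(1−p)/E² = 1.440² × 0.2500 / 0.047² = 2.0736 × 0.2500 / 0.002209 ≈ 234.68.
Rounding up gives n = 235.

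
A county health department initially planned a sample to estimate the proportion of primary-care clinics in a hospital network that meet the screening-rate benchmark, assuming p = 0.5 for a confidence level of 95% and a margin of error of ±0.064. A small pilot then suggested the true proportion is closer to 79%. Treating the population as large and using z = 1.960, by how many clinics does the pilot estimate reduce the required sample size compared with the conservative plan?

79

Conservative (p = 0.5): n = 1.960² × 0.25 / 0.064² ≈ 234.47 → 235.
Using p = 0.79: p(1−p) = 0.1659, so n = 1.960² × 0.1659 / 0.064² ≈ 155.60 → 156.
Reduction: 235 − 156 = 79.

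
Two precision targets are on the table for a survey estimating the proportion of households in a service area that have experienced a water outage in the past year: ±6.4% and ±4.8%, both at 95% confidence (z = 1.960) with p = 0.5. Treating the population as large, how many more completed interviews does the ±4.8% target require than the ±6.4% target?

182

At ±6.4%: n = 1.960² × 0.2500 / 0.064² ≈ 234.47 → 235.
At ±4.8%: n = 1.960² × 0.2500 / 0.048² ≈ 416.84 → 417.
Additional respondents: 417 − 235 = 182.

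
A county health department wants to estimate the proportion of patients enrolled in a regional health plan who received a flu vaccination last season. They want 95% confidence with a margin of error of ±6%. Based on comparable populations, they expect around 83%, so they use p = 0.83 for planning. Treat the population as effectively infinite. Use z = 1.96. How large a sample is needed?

151

With p = 0.83, p(1−p) = 0.1411.
n = z²·p(1−p)/E² = 1.96² × 0.1411 / 0.060² = 3.8416 × 0.1411 / 0.003600 ≈ 150.57.
Rounding up gives n = 151.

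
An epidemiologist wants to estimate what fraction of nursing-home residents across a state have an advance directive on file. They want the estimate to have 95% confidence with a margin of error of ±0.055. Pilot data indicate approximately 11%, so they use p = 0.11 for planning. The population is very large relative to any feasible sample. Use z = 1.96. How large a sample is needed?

125

With p = 0.11, p(1−p) = 0.0979.
n = z²·p(1−p)/E² = 1.96² × 0.0979 / 0.055² = 3.8416 × 0.0979 / 0.003025 ≈ 124.33.
Rounding up gives n = 125.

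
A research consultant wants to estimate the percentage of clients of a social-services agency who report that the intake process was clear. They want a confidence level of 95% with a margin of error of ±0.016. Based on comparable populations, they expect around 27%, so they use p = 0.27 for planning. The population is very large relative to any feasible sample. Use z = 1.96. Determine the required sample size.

With p = 0.27, p(1−p) = 0.1971.
n = z²·p(1−p)/E² = 1.96² × 0.1971 / 0.016² = 3.8416 × 0.1971 / 0.000256 ≈ 2957.73.
Rounding up gives n = 2958.

2958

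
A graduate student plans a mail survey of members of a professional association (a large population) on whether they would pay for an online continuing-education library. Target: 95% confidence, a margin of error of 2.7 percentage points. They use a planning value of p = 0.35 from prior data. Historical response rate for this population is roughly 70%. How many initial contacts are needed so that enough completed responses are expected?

For 95% confidence, z = 1.96.
Completed interviews needed: n₀ = 1.96² × 0.2275 / 0.027² ≈ 1198.85 → 1199.
At a 70% response rate, contacts needed = 1199 / 0.70 ≈ 1712.86 → 1713.

1713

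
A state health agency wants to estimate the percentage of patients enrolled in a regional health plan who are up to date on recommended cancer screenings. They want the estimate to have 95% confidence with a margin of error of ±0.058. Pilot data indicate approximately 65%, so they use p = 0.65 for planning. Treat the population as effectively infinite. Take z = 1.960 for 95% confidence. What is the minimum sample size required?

260

With p = 0.65, p(1−p) = 0.2275.
n = z²·p(1−p)/E² = 1.960² × 0.2275 / 0.058² = 3.8416 × 0.2275 / 0.003364 ≈ 259.80.
Rounding up gives n = 260.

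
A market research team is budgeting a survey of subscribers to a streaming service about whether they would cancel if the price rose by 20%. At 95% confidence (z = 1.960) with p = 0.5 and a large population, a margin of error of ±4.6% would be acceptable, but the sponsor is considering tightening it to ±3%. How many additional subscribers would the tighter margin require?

614

At ±4.6%: n = 1.960² × 0.2500 / 0.046² ≈ 453.88 → 454.
At ±3%: n = 1.960² × 0.2500 / 0.030² ≈ 1067.11 → 1068.
Additional respondents: 1068 − 454 = 614.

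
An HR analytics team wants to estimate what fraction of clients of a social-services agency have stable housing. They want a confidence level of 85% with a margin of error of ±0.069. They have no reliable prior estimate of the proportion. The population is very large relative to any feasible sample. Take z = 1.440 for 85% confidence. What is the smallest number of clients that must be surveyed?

109

With no prior estimate, use p = 0.5, giving p(1−p) = 0.25.
n = z²·p(1−p)/E² = 1.440² × 0.2500 / 0.069² = 2.0736 × 0.2500 / 0.004761 ≈ 108.88.
Rounding up gives n = 109.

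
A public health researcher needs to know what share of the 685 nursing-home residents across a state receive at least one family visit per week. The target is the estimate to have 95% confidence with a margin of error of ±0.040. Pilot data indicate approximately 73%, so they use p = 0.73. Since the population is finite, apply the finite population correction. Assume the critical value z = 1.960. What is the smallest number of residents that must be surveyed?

Unadjusted: n₀ = 1.960² × 0.73 × 0.27 / 0.040² ≈ 473.24, so n₀ = 474.
Finite population correction with N = 685: n = n₀ / (1 + (n₀−1)/N) = 474 / (1 + 473/685) = 474 / 1.6905 ≈ 280.39.
Rounding up, n = 281.

281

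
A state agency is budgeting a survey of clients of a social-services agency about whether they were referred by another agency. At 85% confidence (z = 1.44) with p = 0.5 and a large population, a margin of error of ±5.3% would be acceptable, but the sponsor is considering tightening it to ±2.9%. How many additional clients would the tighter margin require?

At ±5.3%: n = 1.44² × 0.2500 / 0.053² ≈ 184.55 → 185.
At ±2.9%: n = 1.44² × 0.2500 / 0.029² ≈ 616.41 → 617.
Additional respondents: 617 − 185 = 432.

432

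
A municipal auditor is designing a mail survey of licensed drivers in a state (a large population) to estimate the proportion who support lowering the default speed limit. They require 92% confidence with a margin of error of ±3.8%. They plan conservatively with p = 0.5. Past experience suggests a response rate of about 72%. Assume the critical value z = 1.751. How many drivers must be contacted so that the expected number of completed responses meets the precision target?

738

Completed interviews needed: n₀ = 1.751² × 0.2500 / 0.038² ≈ 530.82 → 531.
At a 72% response rate, contacts needed = 531 / 0.72 ≈ 737.50 → 738.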